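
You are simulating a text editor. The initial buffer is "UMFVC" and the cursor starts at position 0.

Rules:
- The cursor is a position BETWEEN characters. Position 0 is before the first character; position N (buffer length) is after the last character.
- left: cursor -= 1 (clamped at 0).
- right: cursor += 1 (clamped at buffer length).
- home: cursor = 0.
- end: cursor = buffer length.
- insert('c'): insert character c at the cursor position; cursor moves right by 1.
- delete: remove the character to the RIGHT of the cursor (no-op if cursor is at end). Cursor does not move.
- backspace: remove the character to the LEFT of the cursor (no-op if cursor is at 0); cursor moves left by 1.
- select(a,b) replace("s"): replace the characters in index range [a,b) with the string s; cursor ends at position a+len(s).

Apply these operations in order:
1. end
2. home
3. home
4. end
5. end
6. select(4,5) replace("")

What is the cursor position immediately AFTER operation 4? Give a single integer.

Answer: 5

Derivation:
After op 1 (end): buf='UMFVC' cursor=5
After op 2 (home): buf='UMFVC' cursor=0
After op 3 (home): buf='UMFVC' cursor=0
After op 4 (end): buf='UMFVC' cursor=5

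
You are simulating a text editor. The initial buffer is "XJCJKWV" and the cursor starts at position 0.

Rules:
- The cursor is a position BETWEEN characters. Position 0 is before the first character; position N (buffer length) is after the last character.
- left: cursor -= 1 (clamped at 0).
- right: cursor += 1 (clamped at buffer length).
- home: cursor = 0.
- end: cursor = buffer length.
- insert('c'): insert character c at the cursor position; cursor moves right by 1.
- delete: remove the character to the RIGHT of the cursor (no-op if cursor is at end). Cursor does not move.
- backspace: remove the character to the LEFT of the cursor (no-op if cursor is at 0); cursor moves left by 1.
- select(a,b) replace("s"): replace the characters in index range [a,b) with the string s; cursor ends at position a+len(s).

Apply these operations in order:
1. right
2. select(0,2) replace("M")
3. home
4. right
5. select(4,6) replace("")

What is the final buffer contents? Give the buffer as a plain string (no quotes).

Answer: MCJK

Derivation:
After op 1 (right): buf='XJCJKWV' cursor=1
After op 2 (select(0,2) replace("M")): buf='MCJKWV' cursor=1
After op 3 (home): buf='MCJKWV' cursor=0
After op 4 (right): buf='MCJKWV' cursor=1
After op 5 (select(4,6) replace("")): buf='MCJK' cursor=4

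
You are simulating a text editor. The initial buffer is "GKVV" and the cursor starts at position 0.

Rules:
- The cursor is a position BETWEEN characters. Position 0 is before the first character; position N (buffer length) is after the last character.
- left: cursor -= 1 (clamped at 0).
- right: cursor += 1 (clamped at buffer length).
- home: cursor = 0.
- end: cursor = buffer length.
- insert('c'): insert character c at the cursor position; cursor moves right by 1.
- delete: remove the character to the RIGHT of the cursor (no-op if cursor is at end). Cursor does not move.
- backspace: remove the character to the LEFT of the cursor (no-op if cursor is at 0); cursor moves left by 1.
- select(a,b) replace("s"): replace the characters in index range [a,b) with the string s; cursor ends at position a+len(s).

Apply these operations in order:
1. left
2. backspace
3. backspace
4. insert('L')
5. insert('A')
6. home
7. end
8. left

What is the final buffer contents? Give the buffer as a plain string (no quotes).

After op 1 (left): buf='GKVV' cursor=0
After op 2 (backspace): buf='GKVV' cursor=0
After op 3 (backspace): buf='GKVV' cursor=0
After op 4 (insert('L')): buf='LGKVV' cursor=1
After op 5 (insert('A')): buf='LAGKVV' cursor=2
After op 6 (home): buf='LAGKVV' cursor=0
After op 7 (end): buf='LAGKVV' cursor=6
After op 8 (left): buf='LAGKVV' cursor=5

Answer: LAGKVV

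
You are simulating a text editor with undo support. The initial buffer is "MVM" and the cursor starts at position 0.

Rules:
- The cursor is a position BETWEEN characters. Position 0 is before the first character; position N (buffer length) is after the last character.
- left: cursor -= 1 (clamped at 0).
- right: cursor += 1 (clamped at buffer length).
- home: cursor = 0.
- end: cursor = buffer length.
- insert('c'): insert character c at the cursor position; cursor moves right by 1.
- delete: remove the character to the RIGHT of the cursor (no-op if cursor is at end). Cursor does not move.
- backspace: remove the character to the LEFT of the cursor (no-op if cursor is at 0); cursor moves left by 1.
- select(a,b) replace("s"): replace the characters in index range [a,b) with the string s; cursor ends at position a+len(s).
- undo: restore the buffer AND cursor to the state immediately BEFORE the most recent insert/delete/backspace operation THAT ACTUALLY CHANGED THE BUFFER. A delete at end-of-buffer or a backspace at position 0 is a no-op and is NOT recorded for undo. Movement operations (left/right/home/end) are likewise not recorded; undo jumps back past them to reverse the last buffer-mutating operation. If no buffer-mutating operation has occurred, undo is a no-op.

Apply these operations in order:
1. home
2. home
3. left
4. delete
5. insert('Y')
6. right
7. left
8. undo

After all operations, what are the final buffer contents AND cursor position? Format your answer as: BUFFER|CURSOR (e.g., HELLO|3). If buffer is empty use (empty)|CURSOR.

Answer: VM|0

Derivation:
After op 1 (home): buf='MVM' cursor=0
After op 2 (home): buf='MVM' cursor=0
After op 3 (left): buf='MVM' cursor=0
After op 4 (delete): buf='VM' cursor=0
After op 5 (insert('Y')): buf='YVM' cursor=1
After op 6 (right): buf='YVM' cursor=2
After op 7 (left): buf='YVM' cursor=1
After op 8 (undo): buf='VM' cursor=0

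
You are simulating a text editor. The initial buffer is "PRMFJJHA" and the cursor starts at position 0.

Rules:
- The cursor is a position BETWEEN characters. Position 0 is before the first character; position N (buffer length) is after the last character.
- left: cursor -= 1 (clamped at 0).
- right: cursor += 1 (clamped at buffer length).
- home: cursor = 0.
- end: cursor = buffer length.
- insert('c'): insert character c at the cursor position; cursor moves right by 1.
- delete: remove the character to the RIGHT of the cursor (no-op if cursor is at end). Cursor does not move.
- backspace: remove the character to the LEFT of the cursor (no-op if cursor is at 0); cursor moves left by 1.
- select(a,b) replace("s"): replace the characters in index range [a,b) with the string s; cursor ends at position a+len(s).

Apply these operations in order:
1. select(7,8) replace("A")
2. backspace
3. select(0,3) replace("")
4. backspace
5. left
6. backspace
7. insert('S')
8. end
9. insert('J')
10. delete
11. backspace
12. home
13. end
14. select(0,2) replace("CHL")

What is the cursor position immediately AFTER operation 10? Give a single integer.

Answer: 6

Derivation:
After op 1 (select(7,8) replace("A")): buf='PRMFJJHA' cursor=8
After op 2 (backspace): buf='PRMFJJH' cursor=7
After op 3 (select(0,3) replace("")): buf='FJJH' cursor=0
After op 4 (backspace): buf='FJJH' cursor=0
After op 5 (left): buf='FJJH' cursor=0
After op 6 (backspace): buf='FJJH' cursor=0
After op 7 (insert('S')): buf='SFJJH' cursor=1
After op 8 (end): buf='SFJJH' cursor=5
After op 9 (insert('J')): buf='SFJJHJ' cursor=6
After op 10 (delete): buf='SFJJHJ' cursor=6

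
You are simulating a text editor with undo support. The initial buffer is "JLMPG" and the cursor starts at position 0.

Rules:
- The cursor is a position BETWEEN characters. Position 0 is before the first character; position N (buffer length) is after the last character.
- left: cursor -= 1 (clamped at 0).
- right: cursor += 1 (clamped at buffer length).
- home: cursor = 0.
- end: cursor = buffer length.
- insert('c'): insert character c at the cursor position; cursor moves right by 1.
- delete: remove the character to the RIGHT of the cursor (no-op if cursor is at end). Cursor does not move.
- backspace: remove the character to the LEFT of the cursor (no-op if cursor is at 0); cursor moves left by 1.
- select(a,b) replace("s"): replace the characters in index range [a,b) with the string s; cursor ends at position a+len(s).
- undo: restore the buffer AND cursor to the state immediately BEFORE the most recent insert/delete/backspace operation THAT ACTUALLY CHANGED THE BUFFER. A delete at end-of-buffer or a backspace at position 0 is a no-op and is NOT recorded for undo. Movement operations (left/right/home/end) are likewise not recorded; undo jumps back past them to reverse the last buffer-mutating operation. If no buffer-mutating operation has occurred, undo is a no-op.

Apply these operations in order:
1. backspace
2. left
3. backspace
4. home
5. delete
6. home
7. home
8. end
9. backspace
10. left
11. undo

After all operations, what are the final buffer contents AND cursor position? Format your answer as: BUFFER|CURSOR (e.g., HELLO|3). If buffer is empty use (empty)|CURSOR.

After op 1 (backspace): buf='JLMPG' cursor=0
After op 2 (left): buf='JLMPG' cursor=0
After op 3 (backspace): buf='JLMPG' cursor=0
After op 4 (home): buf='JLMPG' cursor=0
After op 5 (delete): buf='LMPG' cursor=0
After op 6 (home): buf='LMPG' cursor=0
After op 7 (home): buf='LMPG' cursor=0
After op 8 (end): buf='LMPG' cursor=4
After op 9 (backspace): buf='LMP' cursor=3
After op 10 (left): buf='LMP' cursor=2
After op 11 (undo): buf='LMPG' cursor=4

Answer: LMPG|4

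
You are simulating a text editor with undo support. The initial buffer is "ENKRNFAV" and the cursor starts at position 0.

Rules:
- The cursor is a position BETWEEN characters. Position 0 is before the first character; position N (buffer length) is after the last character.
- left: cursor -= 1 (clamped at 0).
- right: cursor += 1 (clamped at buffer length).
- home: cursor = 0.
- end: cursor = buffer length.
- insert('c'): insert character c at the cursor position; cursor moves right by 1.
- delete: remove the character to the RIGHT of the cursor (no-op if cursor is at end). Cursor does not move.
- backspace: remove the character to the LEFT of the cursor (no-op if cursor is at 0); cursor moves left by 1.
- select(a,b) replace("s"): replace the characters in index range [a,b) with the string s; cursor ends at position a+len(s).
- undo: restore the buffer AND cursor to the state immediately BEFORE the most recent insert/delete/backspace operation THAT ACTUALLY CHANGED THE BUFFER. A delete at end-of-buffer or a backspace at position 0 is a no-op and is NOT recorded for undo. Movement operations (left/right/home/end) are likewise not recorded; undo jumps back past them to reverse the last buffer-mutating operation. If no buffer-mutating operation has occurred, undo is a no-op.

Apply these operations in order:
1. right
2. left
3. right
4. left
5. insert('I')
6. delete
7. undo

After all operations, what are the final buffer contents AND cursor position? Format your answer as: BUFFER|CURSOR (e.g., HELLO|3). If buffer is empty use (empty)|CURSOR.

Answer: IENKRNFAV|1

Derivation:
After op 1 (right): buf='ENKRNFAV' cursor=1
After op 2 (left): buf='ENKRNFAV' cursor=0
After op 3 (right): buf='ENKRNFAV' cursor=1
After op 4 (left): buf='ENKRNFAV' cursor=0
After op 5 (insert('I')): buf='IENKRNFAV' cursor=1
After op 6 (delete): buf='INKRNFAV' cursor=1
After op 7 (undo): buf='IENKRNFAV' cursor=1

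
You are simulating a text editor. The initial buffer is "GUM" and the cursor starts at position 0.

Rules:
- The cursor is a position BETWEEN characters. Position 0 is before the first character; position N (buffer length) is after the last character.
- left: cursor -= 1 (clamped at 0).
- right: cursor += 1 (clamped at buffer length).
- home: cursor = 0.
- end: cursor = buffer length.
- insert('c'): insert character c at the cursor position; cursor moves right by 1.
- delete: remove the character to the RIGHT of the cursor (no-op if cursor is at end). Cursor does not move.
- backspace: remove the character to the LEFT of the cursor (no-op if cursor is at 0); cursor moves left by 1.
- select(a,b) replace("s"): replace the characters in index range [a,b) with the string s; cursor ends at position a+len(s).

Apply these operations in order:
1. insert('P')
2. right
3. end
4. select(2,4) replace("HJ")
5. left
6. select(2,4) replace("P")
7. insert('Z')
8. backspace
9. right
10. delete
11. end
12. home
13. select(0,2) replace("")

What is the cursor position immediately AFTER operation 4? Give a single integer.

Answer: 4

Derivation:
After op 1 (insert('P')): buf='PGUM' cursor=1
After op 2 (right): buf='PGUM' cursor=2
After op 3 (end): buf='PGUM' cursor=4
After op 4 (select(2,4) replace("HJ")): buf='PGHJ' cursor=4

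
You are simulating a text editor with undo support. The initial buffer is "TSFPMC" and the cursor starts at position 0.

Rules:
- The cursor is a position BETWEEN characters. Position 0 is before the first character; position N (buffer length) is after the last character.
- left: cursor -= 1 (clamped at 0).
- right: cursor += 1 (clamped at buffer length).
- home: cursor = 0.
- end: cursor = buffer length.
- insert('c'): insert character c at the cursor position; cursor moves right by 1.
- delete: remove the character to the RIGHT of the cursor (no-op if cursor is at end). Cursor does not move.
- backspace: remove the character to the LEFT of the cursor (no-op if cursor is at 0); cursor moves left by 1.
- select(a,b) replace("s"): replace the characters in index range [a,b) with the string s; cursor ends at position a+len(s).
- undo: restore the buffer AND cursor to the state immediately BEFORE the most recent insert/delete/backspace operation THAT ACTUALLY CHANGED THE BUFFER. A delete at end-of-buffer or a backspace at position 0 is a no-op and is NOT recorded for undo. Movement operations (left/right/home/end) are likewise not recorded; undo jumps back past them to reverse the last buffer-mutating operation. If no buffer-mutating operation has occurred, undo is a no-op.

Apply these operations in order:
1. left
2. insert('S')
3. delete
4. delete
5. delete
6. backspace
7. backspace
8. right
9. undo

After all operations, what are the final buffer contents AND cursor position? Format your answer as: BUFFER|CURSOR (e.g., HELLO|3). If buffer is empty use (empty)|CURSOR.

After op 1 (left): buf='TSFPMC' cursor=0
After op 2 (insert('S')): buf='STSFPMC' cursor=1
After op 3 (delete): buf='SSFPMC' cursor=1
After op 4 (delete): buf='SFPMC' cursor=1
After op 5 (delete): buf='SPMC' cursor=1
After op 6 (backspace): buf='PMC' cursor=0
After op 7 (backspace): buf='PMC' cursor=0
After op 8 (right): buf='PMC' cursor=1
After op 9 (undo): buf='SPMC' cursor=1

Answer: SPMC|1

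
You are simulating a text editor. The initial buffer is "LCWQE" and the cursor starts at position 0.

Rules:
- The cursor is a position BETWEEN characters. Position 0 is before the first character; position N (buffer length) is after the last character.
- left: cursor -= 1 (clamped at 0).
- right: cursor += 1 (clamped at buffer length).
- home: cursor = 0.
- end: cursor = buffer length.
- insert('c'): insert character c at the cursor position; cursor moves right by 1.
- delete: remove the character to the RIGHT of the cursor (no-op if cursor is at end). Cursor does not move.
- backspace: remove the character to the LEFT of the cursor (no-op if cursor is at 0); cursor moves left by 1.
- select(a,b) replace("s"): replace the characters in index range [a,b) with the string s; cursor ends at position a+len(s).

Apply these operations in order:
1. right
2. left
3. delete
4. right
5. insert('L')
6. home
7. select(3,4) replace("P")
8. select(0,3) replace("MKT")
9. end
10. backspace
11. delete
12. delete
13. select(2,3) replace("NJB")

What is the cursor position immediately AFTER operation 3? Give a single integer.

After op 1 (right): buf='LCWQE' cursor=1
After op 2 (left): buf='LCWQE' cursor=0
After op 3 (delete): buf='CWQE' cursor=0

Answer: 0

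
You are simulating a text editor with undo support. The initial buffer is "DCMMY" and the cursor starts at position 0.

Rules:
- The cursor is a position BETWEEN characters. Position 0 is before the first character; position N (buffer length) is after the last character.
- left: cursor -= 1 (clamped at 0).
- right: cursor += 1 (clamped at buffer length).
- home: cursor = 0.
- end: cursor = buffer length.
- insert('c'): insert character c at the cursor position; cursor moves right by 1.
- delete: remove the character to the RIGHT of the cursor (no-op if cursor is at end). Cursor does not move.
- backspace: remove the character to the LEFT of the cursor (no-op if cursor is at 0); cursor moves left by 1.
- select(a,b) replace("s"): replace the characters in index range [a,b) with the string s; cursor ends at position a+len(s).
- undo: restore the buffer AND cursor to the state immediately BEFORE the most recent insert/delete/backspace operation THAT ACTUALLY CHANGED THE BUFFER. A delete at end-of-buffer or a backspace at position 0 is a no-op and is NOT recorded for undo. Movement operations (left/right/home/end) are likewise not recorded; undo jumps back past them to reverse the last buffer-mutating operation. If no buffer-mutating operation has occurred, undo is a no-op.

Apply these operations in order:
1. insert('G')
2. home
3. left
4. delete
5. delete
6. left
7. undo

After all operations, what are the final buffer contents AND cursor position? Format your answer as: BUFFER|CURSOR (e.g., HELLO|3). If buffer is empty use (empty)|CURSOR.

After op 1 (insert('G')): buf='GDCMMY' cursor=1
After op 2 (home): buf='GDCMMY' cursor=0
After op 3 (left): buf='GDCMMY' cursor=0
After op 4 (delete): buf='DCMMY' cursor=0
After op 5 (delete): buf='CMMY' cursor=0
After op 6 (left): buf='CMMY' cursor=0
After op 7 (undo): buf='DCMMY' cursor=0

Answer: DCMMY|0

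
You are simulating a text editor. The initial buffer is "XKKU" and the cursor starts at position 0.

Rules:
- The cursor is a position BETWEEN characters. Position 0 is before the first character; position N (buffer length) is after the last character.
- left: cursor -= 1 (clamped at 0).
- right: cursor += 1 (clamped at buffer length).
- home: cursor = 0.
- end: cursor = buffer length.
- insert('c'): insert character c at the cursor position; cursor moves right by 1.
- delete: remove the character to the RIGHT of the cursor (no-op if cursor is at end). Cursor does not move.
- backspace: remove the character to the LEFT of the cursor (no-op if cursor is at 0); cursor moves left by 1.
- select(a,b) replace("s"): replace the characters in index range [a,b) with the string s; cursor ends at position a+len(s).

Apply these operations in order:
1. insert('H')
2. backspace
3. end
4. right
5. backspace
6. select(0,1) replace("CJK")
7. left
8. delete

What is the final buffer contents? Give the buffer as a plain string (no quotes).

After op 1 (insert('H')): buf='HXKKU' cursor=1
After op 2 (backspace): buf='XKKU' cursor=0
After op 3 (end): buf='XKKU' cursor=4
After op 4 (right): buf='XKKU' cursor=4
After op 5 (backspace): buf='XKK' cursor=3
After op 6 (select(0,1) replace("CJK")): buf='CJKKK' cursor=3
After op 7 (left): buf='CJKKK' cursor=2
After op 8 (delete): buf='CJKK' cursor=2

Answer: CJKK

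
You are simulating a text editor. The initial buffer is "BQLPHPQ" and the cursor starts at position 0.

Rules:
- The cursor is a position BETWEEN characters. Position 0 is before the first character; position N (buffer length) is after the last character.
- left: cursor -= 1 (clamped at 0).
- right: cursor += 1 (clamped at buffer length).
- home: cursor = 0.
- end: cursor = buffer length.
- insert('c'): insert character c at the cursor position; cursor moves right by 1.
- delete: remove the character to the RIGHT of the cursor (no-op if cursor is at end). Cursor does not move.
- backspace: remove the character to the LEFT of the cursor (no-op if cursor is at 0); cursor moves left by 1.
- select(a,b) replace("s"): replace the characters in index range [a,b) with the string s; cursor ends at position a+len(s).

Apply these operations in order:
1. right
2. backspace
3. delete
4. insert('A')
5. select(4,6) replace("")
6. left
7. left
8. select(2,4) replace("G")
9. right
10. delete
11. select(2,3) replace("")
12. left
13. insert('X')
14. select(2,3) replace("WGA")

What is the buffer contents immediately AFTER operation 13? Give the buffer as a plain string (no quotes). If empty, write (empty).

After op 1 (right): buf='BQLPHPQ' cursor=1
After op 2 (backspace): buf='QLPHPQ' cursor=0
After op 3 (delete): buf='LPHPQ' cursor=0
After op 4 (insert('A')): buf='ALPHPQ' cursor=1
After op 5 (select(4,6) replace("")): buf='ALPH' cursor=4
After op 6 (left): buf='ALPH' cursor=3
After op 7 (left): buf='ALPH' cursor=2
After op 8 (select(2,4) replace("G")): buf='ALG' cursor=3
After op 9 (right): buf='ALG' cursor=3
After op 10 (delete): buf='ALG' cursor=3
After op 11 (select(2,3) replace("")): buf='AL' cursor=2
After op 12 (left): buf='AL' cursor=1
After op 13 (insert('X')): buf='AXL' cursor=2

Answer: AXL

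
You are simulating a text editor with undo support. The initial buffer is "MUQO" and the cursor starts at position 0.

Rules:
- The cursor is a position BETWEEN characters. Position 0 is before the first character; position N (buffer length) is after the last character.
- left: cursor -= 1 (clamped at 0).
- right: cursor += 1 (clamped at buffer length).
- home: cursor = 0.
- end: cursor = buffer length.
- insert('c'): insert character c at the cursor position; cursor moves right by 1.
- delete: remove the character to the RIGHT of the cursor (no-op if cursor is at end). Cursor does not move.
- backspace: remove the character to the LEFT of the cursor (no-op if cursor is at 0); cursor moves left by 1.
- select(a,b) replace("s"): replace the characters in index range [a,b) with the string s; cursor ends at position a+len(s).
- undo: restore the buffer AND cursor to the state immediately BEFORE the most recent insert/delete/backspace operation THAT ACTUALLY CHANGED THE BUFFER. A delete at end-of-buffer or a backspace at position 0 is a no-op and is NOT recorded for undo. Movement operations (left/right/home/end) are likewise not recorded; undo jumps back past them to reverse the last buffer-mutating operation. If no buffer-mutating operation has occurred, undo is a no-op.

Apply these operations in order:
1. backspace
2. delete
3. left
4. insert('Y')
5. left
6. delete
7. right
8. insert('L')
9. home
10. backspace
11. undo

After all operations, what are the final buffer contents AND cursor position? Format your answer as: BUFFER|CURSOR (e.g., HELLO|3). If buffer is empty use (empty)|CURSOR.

Answer: UQO|1

Derivation:
After op 1 (backspace): buf='MUQO' cursor=0
After op 2 (delete): buf='UQO' cursor=0
After op 3 (left): buf='UQO' cursor=0
After op 4 (insert('Y')): buf='YUQO' cursor=1
After op 5 (left): buf='YUQO' cursor=0
After op 6 (delete): buf='UQO' cursor=0
After op 7 (right): buf='UQO' cursor=1
After op 8 (insert('L')): buf='ULQO' cursor=2
After op 9 (home): buf='ULQO' cursor=0
After op 10 (backspace): buf='ULQO' cursor=0
After op 11 (undo): buf='UQO' cursor=1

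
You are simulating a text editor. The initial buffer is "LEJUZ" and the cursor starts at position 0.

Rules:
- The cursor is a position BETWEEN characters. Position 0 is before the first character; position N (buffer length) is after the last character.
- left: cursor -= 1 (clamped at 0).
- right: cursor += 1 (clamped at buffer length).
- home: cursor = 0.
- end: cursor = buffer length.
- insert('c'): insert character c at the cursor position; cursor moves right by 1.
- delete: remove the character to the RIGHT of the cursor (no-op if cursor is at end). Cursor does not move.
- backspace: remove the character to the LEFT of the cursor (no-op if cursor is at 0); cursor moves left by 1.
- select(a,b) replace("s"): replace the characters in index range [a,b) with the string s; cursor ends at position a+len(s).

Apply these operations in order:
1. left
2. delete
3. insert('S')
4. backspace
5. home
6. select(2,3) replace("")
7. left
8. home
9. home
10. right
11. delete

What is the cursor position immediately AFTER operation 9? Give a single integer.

After op 1 (left): buf='LEJUZ' cursor=0
After op 2 (delete): buf='EJUZ' cursor=0
After op 3 (insert('S')): buf='SEJUZ' cursor=1
After op 4 (backspace): buf='EJUZ' cursor=0
After op 5 (home): buf='EJUZ' cursor=0
After op 6 (select(2,3) replace("")): buf='EJZ' cursor=2
After op 7 (left): buf='EJZ' cursor=1
After op 8 (home): buf='EJZ' cursor=0
After op 9 (home): buf='EJZ' cursor=0

Answer: 0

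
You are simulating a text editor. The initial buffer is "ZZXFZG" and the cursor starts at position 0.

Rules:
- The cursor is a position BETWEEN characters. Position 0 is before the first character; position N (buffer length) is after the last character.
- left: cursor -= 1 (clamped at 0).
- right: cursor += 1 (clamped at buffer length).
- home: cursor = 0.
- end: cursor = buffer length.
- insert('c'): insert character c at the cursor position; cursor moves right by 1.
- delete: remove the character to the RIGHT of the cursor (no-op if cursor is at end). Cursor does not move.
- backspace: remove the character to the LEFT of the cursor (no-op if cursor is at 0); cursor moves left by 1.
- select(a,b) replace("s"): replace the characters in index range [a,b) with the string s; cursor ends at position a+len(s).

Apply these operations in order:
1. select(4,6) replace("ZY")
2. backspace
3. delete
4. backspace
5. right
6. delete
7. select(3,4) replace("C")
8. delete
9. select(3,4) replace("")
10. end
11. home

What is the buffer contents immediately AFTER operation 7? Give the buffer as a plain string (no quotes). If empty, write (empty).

Answer: ZZXC

Derivation:
After op 1 (select(4,6) replace("ZY")): buf='ZZXFZY' cursor=6
After op 2 (backspace): buf='ZZXFZ' cursor=5
After op 3 (delete): buf='ZZXFZ' cursor=5
After op 4 (backspace): buf='ZZXF' cursor=4
After op 5 (right): buf='ZZXF' cursor=4
After op 6 (delete): buf='ZZXF' cursor=4
After op 7 (select(3,4) replace("C")): buf='ZZXC' cursor=4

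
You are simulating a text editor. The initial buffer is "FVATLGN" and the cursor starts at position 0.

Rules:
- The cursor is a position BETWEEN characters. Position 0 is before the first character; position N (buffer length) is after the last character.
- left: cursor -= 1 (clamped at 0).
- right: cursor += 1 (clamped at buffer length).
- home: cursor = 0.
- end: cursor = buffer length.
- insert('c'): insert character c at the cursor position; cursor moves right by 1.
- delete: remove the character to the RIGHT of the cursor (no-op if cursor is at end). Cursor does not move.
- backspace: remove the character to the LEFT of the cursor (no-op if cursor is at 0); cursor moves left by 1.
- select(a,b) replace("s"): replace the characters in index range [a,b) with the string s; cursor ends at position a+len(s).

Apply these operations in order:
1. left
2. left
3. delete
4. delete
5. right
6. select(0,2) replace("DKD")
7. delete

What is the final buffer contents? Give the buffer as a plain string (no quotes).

After op 1 (left): buf='FVATLGN' cursor=0
After op 2 (left): buf='FVATLGN' cursor=0
After op 3 (delete): buf='VATLGN' cursor=0
After op 4 (delete): buf='ATLGN' cursor=0
After op 5 (right): buf='ATLGN' cursor=1
After op 6 (select(0,2) replace("DKD")): buf='DKDLGN' cursor=3
After op 7 (delete): buf='DKDGN' cursor=3

Answer: DKDGN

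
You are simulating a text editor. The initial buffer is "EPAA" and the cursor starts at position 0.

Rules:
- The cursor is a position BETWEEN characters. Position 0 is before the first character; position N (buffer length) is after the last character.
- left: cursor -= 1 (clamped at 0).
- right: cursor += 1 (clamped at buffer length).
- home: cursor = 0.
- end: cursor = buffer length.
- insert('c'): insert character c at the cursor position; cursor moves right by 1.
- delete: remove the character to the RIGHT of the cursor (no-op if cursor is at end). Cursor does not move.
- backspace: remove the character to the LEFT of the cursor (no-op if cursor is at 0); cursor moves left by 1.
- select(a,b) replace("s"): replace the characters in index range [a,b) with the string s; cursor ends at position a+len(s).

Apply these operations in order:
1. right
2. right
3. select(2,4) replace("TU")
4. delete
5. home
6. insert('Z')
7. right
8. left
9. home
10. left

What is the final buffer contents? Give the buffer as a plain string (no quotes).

After op 1 (right): buf='EPAA' cursor=1
After op 2 (right): buf='EPAA' cursor=2
After op 3 (select(2,4) replace("TU")): buf='EPTU' cursor=4
After op 4 (delete): buf='EPTU' cursor=4
After op 5 (home): buf='EPTU' cursor=0
After op 6 (insert('Z')): buf='ZEPTU' cursor=1
After op 7 (right): buf='ZEPTU' cursor=2
After op 8 (left): buf='ZEPTU' cursor=1
After op 9 (home): buf='ZEPTU' cursor=0
After op 10 (left): buf='ZEPTU' cursor=0

Answer: ZEPTU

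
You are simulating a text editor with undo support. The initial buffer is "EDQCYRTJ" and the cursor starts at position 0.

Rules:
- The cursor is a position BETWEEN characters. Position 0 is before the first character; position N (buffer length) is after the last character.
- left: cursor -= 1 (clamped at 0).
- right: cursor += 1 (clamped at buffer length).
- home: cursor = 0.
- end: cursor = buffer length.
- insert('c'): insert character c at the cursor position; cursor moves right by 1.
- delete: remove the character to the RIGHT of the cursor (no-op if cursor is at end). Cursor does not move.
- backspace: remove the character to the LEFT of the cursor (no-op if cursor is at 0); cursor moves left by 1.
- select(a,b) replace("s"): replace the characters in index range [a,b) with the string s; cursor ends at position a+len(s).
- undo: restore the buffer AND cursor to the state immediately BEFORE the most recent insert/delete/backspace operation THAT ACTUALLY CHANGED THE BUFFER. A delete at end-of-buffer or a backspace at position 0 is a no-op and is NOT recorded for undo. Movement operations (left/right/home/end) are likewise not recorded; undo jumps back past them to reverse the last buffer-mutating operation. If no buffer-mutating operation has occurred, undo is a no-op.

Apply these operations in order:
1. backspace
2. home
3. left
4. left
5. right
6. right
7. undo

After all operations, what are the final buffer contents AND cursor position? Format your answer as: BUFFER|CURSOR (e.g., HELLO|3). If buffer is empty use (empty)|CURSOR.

After op 1 (backspace): buf='EDQCYRTJ' cursor=0
After op 2 (home): buf='EDQCYRTJ' cursor=0
After op 3 (left): buf='EDQCYRTJ' cursor=0
After op 4 (left): buf='EDQCYRTJ' cursor=0
After op 5 (right): buf='EDQCYRTJ' cursor=1
After op 6 (right): buf='EDQCYRTJ' cursor=2
After op 7 (undo): buf='EDQCYRTJ' cursor=2

Answer: EDQCYRTJ|2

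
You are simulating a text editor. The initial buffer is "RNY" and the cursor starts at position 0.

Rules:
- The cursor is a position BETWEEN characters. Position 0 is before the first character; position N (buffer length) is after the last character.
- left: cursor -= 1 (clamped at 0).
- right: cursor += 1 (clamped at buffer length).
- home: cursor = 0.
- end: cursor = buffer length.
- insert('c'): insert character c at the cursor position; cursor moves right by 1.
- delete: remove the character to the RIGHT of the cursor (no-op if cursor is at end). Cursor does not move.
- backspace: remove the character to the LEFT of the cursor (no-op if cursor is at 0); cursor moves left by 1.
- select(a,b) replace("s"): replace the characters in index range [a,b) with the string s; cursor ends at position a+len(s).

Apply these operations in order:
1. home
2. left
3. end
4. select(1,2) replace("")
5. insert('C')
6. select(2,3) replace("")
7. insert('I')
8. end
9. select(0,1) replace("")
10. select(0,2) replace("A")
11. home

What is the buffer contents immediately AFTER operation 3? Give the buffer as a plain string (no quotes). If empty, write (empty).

After op 1 (home): buf='RNY' cursor=0
After op 2 (left): buf='RNY' cursor=0
After op 3 (end): buf='RNY' cursor=3

Answer: RNY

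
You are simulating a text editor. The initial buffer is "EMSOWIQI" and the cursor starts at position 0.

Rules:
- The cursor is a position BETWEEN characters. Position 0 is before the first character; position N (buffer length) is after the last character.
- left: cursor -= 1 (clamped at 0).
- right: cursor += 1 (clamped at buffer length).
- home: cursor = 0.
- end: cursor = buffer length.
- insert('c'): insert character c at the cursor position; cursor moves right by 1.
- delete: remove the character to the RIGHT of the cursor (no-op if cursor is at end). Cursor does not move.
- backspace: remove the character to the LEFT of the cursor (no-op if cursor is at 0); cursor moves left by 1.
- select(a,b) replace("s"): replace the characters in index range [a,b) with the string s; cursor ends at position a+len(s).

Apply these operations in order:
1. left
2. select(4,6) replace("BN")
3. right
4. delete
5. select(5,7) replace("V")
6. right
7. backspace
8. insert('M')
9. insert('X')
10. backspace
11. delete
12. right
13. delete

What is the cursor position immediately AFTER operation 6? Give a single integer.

Answer: 6

Derivation:
After op 1 (left): buf='EMSOWIQI' cursor=0
After op 2 (select(4,6) replace("BN")): buf='EMSOBNQI' cursor=6
After op 3 (right): buf='EMSOBNQI' cursor=7
After op 4 (delete): buf='EMSOBNQ' cursor=7
After op 5 (select(5,7) replace("V")): buf='EMSOBV' cursor=6
After op 6 (right): buf='EMSOBV' cursor=6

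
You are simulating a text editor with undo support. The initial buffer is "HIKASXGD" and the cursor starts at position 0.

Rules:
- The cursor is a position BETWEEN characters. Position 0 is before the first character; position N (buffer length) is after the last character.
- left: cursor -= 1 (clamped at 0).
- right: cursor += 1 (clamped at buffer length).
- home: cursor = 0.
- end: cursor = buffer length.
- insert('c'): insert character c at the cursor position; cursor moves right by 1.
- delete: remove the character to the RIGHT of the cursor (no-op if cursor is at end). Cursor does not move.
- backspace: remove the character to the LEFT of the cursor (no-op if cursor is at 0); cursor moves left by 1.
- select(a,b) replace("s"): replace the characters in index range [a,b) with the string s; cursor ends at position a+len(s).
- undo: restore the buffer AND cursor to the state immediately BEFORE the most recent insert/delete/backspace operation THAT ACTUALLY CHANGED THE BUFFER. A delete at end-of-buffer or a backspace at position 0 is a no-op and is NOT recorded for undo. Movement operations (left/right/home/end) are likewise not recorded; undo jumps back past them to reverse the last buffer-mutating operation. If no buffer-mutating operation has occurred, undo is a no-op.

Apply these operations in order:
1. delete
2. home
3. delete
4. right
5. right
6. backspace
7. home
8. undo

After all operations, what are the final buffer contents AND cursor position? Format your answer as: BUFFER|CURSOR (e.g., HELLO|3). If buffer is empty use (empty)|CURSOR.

Answer: KASXGD|2

Derivation:
After op 1 (delete): buf='IKASXGD' cursor=0
After op 2 (home): buf='IKASXGD' cursor=0
After op 3 (delete): buf='KASXGD' cursor=0
After op 4 (right): buf='KASXGD' cursor=1
After op 5 (right): buf='KASXGD' cursor=2
After op 6 (backspace): buf='KSXGD' cursor=1
After op 7 (home): buf='KSXGD' cursor=0
After op 8 (undo): buf='KASXGD' cursor=2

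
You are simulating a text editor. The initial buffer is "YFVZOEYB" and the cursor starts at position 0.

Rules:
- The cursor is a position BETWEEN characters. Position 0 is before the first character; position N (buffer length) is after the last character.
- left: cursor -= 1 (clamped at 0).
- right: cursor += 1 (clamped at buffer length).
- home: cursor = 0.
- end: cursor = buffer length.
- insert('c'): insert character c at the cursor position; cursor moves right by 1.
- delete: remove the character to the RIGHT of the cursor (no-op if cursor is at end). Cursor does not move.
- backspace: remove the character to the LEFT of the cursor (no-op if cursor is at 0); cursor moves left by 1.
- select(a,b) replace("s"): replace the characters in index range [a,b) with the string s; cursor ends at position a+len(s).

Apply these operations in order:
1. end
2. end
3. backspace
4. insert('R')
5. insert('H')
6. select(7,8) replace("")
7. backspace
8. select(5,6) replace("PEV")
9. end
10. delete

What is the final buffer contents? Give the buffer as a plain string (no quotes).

Answer: YFVZOPEVH

Derivation:
After op 1 (end): buf='YFVZOEYB' cursor=8
After op 2 (end): buf='YFVZOEYB' cursor=8
After op 3 (backspace): buf='YFVZOEY' cursor=7
After op 4 (insert('R')): buf='YFVZOEYR' cursor=8
After op 5 (insert('H')): buf='YFVZOEYRH' cursor=9
After op 6 (select(7,8) replace("")): buf='YFVZOEYH' cursor=7
After op 7 (backspace): buf='YFVZOEH' cursor=6
After op 8 (select(5,6) replace("PEV")): buf='YFVZOPEVH' cursor=8
After op 9 (end): buf='YFVZOPEVH' cursor=9
After op 10 (delete): buf='YFVZOPEVH' cursor=9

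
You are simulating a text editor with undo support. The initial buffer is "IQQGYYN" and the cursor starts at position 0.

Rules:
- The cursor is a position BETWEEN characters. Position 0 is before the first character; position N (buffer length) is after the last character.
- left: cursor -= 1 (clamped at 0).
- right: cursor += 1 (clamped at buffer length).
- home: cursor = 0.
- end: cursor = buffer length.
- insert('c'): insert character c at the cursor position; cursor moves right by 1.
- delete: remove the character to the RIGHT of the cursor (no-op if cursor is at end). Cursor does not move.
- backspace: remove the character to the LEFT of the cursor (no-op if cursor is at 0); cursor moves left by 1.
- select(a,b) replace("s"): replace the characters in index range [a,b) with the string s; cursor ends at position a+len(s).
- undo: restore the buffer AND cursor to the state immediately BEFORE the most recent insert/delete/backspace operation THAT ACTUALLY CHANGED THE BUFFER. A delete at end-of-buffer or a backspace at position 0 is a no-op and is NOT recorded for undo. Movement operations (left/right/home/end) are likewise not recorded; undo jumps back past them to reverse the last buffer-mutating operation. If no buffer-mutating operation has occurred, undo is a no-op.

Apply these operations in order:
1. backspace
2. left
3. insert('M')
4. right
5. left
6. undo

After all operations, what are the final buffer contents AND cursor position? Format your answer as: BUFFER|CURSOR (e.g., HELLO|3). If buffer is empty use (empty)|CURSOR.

Answer: IQQGYYN|0

Derivation:
After op 1 (backspace): buf='IQQGYYN' cursor=0
After op 2 (left): buf='IQQGYYN' cursor=0
After op 3 (insert('M')): buf='MIQQGYYN' cursor=1
After op 4 (right): buf='MIQQGYYN' cursor=2
After op 5 (left): buf='MIQQGYYN' cursor=1
After op 6 (undo): buf='IQQGYYN' cursor=0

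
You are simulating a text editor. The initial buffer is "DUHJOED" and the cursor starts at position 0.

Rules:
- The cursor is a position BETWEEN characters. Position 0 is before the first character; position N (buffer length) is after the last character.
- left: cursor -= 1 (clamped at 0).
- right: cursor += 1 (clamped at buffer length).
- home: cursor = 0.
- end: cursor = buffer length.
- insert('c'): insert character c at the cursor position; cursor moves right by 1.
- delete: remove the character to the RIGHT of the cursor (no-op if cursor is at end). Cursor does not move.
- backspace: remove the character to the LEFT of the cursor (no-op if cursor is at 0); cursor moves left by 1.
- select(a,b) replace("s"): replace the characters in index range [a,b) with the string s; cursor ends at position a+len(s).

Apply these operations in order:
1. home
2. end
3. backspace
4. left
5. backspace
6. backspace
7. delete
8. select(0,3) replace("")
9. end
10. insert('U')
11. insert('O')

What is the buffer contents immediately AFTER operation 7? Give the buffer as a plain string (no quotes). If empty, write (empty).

After op 1 (home): buf='DUHJOED' cursor=0
After op 2 (end): buf='DUHJOED' cursor=7
After op 3 (backspace): buf='DUHJOE' cursor=6
After op 4 (left): buf='DUHJOE' cursor=5
After op 5 (backspace): buf='DUHJE' cursor=4
After op 6 (backspace): buf='DUHE' cursor=3
After op 7 (delete): buf='DUH' cursor=3

Answer: DUH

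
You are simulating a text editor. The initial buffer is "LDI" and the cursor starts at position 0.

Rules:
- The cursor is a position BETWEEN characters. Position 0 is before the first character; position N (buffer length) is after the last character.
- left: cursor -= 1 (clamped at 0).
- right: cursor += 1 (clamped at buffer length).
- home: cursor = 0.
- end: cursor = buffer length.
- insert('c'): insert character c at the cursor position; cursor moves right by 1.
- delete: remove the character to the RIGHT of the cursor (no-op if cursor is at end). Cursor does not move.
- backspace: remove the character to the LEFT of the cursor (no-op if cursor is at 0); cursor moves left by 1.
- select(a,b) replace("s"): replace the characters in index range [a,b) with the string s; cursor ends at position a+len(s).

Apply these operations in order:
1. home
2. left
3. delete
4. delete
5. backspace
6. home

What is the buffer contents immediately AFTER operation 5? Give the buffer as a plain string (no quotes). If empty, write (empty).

After op 1 (home): buf='LDI' cursor=0
After op 2 (left): buf='LDI' cursor=0
After op 3 (delete): buf='DI' cursor=0
After op 4 (delete): buf='I' cursor=0
After op 5 (backspace): buf='I' cursor=0

Answer: I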